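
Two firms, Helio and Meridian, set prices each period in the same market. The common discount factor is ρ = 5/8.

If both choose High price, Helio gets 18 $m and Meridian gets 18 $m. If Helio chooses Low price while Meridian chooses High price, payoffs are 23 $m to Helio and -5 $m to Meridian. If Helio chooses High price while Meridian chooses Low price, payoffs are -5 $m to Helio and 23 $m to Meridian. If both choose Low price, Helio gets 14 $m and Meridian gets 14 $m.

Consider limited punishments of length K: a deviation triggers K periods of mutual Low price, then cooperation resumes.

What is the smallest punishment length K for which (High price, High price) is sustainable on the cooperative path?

3

No profitable deviation requires (18−14)(ρ+…+ρ^K) ≥ 23−18, i.e. ρ+…+ρ^K ≥ 5/4 ≈ 1.2500.
With ρ = 5/8, the partial sums are K=1: 0.6250, K=2: 1.0156, K=3: 1.2598.
K = 3 is the first length at which the sum reaches 1.2500.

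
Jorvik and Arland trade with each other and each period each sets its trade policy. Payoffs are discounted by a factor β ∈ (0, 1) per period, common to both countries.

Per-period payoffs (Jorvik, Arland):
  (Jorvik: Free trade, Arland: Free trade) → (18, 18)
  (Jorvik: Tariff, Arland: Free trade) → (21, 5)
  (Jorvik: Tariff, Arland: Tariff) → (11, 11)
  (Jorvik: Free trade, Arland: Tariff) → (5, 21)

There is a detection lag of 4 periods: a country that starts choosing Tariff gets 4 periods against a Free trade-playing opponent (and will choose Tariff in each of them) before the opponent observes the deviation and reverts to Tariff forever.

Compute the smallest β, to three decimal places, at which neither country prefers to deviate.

A deviator earns 21 for 4 periods, then 11 forever; cooperating earns 18 forever. Multiplying the IC by (1−β):
18 ≥ 21(1−β^4) + 11β^4, so 10·β^4 ≥ 3 and β^4 ≥ 3/10.
β ≥ (3/10)^(1/4) ≈ 0.740.

0.740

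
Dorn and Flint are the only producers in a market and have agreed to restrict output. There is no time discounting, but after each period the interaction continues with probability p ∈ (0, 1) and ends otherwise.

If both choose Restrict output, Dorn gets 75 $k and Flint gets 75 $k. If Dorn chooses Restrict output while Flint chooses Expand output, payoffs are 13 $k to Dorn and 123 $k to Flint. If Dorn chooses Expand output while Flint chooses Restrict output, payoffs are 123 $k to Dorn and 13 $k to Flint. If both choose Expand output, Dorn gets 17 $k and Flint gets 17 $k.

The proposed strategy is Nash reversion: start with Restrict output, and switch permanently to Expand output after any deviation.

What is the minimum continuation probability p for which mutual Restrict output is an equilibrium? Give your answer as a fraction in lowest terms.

24/53

Expected cooperation value is 75 + p·75 + p²·75 + … = 75/(1−p); deviation gives 123 + p·17/(1−p).
75 ≥ 123(1−p) + 17p ⇒ 106p ≥ 48 ⇒ p ≥ 48/106 = 24/53.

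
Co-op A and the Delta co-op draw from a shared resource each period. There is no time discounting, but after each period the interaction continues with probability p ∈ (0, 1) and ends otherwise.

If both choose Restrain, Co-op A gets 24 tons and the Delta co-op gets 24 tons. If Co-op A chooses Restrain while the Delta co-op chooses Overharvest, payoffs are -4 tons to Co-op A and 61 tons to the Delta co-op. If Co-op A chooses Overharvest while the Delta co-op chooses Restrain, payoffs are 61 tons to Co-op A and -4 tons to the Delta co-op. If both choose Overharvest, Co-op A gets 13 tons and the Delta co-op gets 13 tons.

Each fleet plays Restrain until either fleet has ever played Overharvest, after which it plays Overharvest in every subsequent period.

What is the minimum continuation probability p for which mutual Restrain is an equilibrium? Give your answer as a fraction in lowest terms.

37/48

With no time discounting, the continuation probability p plays the role of the discount factor.
Grim-trigger IC: 24/(1−p) ≥ 61 + 13p/(1−p) ⇒ p ≥ (61−24)/(61−13) = 37/48.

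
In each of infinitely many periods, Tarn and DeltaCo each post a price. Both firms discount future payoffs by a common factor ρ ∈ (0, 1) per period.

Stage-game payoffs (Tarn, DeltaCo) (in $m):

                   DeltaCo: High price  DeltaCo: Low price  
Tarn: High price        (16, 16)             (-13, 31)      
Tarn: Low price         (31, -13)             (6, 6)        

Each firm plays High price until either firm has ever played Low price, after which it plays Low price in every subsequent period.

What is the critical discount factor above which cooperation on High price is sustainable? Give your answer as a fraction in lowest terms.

3/5

Under grim trigger the critical discount factor is (T−C)/(T−P) with T = 31, C = 16, P = 6.
ρ* = (31−16)/(31−6) = 15/25 = 3/5.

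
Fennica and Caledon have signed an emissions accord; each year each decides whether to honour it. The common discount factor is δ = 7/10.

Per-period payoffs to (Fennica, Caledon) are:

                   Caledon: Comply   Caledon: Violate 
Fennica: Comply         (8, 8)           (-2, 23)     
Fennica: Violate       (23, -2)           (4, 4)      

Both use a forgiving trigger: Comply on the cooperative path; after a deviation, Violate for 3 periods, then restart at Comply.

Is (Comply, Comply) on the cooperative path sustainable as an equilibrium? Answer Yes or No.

IC: δ+…+δ^3 ≥ (23−8)/(8−4) = 15/4.
At δ = 7/10: partial sum = 1.5330 < 3.7500. Cooperation not sustainable.

No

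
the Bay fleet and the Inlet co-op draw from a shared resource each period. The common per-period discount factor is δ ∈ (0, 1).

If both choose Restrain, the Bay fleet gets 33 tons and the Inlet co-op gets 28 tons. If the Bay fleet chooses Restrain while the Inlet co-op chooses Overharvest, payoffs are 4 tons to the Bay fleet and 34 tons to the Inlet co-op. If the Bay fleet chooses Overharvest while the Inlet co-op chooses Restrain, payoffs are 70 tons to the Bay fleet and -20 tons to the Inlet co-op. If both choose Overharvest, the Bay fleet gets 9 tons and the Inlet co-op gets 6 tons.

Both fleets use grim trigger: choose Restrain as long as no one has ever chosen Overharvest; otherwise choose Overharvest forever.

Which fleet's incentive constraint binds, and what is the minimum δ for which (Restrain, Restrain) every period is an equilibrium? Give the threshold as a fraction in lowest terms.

the Bay fleet; δ ≥ 37/61

For the Bay fleet: deviation gain 70−33 = 37, per-period punishment loss 33−9 = 24. IC gives δ ≥ 37/61.
For the Inlet co-op: gain 6, loss 22 per period, so δ ≥ 6/28 = 3/14.
The tighter constraint is the Bay fleet's, so cooperation needs δ ≥ 37/61.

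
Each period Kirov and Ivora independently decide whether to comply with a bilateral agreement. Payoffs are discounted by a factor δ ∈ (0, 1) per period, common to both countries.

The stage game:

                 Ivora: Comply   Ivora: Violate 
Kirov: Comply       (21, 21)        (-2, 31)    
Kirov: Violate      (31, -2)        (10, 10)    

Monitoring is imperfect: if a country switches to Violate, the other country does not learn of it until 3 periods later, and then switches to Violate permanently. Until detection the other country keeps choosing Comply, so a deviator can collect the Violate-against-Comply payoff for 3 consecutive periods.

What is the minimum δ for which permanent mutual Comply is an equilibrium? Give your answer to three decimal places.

The best deviation is to choose Violate for all 3 undetected periods, earning 31 each, then 10 forever once detected.
Deviation value: 31(1−δ^3)/(1−δ) + 10δ^3/(1−δ); cooperation value: 21/(1−δ).
IC: 21 ≥ 31(1−δ^3) + 10δ^3 = 31 − 21δ^3.
So δ^3 ≥ 10/21, giving δ ≥ (10/21)^(1/3) ≈ 0.781.

0.781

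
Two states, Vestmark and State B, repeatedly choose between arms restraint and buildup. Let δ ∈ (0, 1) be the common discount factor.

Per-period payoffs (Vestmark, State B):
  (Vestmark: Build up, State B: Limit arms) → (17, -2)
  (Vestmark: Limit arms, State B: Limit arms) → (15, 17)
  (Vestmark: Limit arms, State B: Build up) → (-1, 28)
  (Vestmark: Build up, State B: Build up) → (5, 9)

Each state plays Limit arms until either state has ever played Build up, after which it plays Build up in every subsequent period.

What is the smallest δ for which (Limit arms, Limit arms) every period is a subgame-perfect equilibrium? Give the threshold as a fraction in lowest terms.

For Vestmark: deviation gain 17−15 = 2, per-period punishment loss 15−5 = 10. IC gives δ ≥ 2/12 = 1/6.
For State B: gain 11, loss 8 per period, so δ ≥ 11/19.
The tighter constraint is State B's, so cooperation needs δ ≥ 11/19.

11/19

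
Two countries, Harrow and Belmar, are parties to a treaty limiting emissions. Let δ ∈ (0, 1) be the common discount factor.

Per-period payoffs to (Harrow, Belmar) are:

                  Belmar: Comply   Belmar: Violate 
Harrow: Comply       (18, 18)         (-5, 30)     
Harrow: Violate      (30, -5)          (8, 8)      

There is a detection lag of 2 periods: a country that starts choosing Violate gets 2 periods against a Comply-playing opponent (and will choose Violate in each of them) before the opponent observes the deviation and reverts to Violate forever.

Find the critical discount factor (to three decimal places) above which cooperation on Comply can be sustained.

0.739

A deviator earns 30 for 2 periods, then 8 forever; cooperating earns 18 forever. Multiplying the IC by (1−δ):
18 ≥ 30(1−δ^2) + 8δ^2, so 22·δ^2 ≥ 12 and δ^2 ≥ 6/11.
δ ≥ (6/11)^(1/2) ≈ 0.739.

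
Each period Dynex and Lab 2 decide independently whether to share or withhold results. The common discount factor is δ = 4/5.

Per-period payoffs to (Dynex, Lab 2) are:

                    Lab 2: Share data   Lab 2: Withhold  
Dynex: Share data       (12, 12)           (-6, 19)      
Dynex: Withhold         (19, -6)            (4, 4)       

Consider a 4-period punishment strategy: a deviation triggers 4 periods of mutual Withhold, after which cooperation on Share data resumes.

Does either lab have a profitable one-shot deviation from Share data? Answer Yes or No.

No

IC: δ+…+δ^4 ≥ (19−12)/(12−4) = 7/8.
At δ = 4/5: partial sum = 2.3616 ≥ 0.8750. Cooperation sustainable.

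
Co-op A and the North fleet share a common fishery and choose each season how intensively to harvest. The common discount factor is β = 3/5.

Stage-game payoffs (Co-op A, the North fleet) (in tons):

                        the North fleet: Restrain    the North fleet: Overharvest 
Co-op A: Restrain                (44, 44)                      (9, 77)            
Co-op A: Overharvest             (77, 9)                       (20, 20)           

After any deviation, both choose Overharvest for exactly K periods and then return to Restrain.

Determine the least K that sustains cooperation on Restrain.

5

Need Σ_{k=1}^{K} β^k ≥ (77−44)/(44−20) = 1.3750 at β = 3/5.
At K = 4 the sum is 1.3056 < 1.3750; at K = 5 it is 1.3834 ≥ 1.3750.
So the minimum punishment length is K = 5.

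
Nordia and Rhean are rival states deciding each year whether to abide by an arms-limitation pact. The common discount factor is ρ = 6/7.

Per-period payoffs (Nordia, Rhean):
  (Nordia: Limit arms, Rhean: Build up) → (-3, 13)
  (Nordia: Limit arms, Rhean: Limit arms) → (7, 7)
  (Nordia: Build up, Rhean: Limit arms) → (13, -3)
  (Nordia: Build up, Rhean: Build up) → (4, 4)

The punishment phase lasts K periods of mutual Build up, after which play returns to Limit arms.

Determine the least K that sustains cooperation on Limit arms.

3

No profitable deviation requires (7−4)(ρ+…+ρ^K) ≥ 13−7, i.e. ρ+…+ρ^K ≥ 2 ≈ 2.0000.
With ρ = 6/7, the partial sums are K=1: 0.8571, K=2: 1.5918, K=3: 2.2216.
K = 3 is the first length at which the sum reaches 2.0000.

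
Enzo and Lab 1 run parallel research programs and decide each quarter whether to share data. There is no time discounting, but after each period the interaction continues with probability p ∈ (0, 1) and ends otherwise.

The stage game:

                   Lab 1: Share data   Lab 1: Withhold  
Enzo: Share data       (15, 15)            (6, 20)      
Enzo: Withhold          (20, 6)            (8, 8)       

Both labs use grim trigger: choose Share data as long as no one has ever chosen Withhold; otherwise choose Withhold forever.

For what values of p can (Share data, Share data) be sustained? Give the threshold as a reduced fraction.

5/12

Expected cooperation value is 15 + p·15 + p²·15 + … = 15/(1−p); deviation gives 20 + p·8/(1−p).
15 ≥ 20(1−p) + 8p ⇒ 12p ≥ 5 ⇒ p ≥ 5/12.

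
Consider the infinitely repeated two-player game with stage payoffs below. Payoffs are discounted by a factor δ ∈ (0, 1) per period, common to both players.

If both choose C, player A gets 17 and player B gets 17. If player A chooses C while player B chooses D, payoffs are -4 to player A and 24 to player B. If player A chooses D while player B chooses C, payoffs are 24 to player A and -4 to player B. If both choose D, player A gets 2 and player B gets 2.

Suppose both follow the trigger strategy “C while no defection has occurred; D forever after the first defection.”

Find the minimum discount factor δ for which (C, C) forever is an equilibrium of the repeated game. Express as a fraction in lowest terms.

7/22

One-period gain from deviating is 24 − 17 = 7. The loss is 17 − 2 = 15 in every subsequent period, with present value 15·δ/(1−δ).
Deviation is unprofitable when 15·δ/(1−δ) ≥ 7, i.e. δ/(1−δ) ≥ 7/15.
Equivalently δ ≥ 7/(7+15) = 7/22.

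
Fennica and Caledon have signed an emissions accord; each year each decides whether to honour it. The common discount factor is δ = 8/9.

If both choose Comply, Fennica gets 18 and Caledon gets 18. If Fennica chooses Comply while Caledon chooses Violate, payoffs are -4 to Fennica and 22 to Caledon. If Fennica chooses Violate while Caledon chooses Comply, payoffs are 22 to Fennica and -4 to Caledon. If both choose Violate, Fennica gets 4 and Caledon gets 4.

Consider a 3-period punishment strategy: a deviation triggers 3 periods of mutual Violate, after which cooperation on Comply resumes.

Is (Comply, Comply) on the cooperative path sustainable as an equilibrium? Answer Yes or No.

Yes

A one-shot deviation gives 22 now, then 4 for 3 periods, then back to 18.
Gain from deviating: (22−18) today; loss: (18−4) in each of the next 3 periods.
No-deviation condition: (18−4)(δ+…+δ^3) ≥ 22−18, i.e. δ+…+δ^3 ≥ 2/7.
At δ = 8/9: δ+…+δ^3 = 2.3813 ≥ 0.2857.
So cooperation is sustainable.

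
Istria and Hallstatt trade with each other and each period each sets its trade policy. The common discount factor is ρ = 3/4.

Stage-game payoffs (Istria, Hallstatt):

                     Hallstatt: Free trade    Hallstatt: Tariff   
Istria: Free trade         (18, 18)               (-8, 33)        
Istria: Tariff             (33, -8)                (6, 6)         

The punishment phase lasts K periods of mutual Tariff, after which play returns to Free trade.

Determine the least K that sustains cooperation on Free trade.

2

No profitable deviation requires (18−6)(ρ+…+ρ^K) ≥ 33−18, i.e. ρ+…+ρ^K ≥ 5/4 ≈ 1.2500.
With ρ = 3/4, the partial sums are K=1: 0.7500, K=2: 1.3125.
K = 2 is the first length at which the sum reaches 1.2500.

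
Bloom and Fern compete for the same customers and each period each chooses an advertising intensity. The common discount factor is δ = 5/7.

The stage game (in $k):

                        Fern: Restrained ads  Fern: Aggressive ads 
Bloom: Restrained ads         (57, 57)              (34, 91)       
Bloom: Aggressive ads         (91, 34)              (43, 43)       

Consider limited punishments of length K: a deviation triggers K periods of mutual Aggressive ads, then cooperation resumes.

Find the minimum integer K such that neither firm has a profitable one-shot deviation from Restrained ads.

Need Σ_{k=1}^{K} δ^k ≥ (91−57)/(57−43) = 2.4286 at δ = 5/7.
At K = 10 the sum is 2.4136 < 2.4286; at K = 11 it is 2.4383 ≥ 2.4286.
So the minimum punishment length is K = 11.

11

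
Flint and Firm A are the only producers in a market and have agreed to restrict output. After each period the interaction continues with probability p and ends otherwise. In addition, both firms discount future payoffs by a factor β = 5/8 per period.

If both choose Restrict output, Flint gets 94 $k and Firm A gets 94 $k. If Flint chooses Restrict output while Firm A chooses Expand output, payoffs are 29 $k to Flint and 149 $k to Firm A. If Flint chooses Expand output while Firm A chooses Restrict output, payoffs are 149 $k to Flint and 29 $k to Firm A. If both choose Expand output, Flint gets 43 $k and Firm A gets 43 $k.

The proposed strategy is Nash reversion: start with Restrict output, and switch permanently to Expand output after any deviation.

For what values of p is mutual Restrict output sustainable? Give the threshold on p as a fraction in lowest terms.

44/53

Expected continuation weight on next period's payoff is β·p = 5/8·p, which plays the role of the discount factor.
Cooperation requires 5/8·p ≥ (149−94)/(149−43) = 55/106, hence p ≥ 44/53.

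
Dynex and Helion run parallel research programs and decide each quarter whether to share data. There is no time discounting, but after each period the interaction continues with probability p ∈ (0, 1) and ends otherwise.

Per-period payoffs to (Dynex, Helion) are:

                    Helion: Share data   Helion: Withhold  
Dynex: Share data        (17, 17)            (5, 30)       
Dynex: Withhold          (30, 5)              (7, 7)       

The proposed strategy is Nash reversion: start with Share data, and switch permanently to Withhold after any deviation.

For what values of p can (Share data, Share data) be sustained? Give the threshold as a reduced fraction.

13/23

With no time discounting, the continuation probability p plays the role of the discount factor.
Grim-trigger IC: 17/(1−p) ≥ 30 + 7p/(1−p) ⇒ p ≥ (30−17)/(30−7) = 13/23.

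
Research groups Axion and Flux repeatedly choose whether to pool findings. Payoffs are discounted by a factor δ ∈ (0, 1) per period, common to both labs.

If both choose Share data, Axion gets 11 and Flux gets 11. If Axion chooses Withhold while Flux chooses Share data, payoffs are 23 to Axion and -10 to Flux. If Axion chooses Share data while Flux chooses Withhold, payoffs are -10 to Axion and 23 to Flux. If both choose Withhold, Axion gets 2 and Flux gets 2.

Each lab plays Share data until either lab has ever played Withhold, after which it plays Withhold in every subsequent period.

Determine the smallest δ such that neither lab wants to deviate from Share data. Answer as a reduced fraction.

Cooperation forever yields 11 each period: 11/(1−δ).
Deviating yields 23 once, then 2 forever: 23 + 2δ/(1−δ).
No profitable deviation requires 11/(1−δ) ≥ 23 + 2δ/(1−δ).
Multiplying by (1−δ): 11 ≥ 23(1−δ) + 2δ = 23 − 21δ.
So 21δ ≥ 12, i.e. δ ≥ 12/21 = 4/7.

4/7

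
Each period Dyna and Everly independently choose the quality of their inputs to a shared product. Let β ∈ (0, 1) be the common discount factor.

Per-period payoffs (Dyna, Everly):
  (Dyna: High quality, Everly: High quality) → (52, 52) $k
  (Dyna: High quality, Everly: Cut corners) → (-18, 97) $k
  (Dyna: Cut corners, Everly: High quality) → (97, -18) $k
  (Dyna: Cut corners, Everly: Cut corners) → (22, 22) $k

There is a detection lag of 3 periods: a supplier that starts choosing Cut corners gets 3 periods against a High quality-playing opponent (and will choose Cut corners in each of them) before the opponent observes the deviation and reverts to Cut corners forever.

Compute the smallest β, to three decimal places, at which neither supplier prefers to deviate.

A deviator earns 97 for 3 periods, then 22 forever; cooperating earns 52 forever. Multiplying the IC by (1−β):
52 ≥ 97(1−β^3) + 22β^3, so 75·β^3 ≥ 45 and β^3 ≥ 3/5.
β ≥ (3/5)^(1/3) ≈ 0.843.

0.843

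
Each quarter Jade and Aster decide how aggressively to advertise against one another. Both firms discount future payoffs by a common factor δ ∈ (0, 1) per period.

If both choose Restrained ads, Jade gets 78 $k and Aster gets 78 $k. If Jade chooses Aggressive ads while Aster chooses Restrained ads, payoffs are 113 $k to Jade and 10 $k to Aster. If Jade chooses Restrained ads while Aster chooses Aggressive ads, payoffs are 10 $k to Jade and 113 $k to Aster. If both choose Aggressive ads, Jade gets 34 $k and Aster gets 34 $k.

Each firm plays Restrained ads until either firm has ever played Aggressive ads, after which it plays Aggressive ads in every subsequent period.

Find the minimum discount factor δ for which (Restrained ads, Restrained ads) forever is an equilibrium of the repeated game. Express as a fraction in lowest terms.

One-period gain from deviating is 113 − 78 = 35. The loss is 78 − 34 = 44 in every subsequent period, with present value 44·δ/(1−δ).
Deviation is unprofitable when 44·δ/(1−δ) ≥ 35, i.e. δ/(1−δ) ≥ 35/44.
Equivalently δ ≥ 35/(35+44) = 35/79.

35/79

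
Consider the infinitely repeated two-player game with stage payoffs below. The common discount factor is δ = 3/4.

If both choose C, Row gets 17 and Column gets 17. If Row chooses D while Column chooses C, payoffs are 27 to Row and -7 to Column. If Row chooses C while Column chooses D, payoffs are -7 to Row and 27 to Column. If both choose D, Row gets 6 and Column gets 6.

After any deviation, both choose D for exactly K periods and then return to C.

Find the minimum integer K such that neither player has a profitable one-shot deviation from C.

2

No profitable deviation requires (17−6)(δ+…+δ^K) ≥ 27−17, i.e. δ+…+δ^K ≥ 10/11 ≈ 0.9091.
With δ = 3/4, the partial sums are K=1: 0.7500, K=2: 1.3125.
K = 2 is the first length at which the sum reaches 0.9091.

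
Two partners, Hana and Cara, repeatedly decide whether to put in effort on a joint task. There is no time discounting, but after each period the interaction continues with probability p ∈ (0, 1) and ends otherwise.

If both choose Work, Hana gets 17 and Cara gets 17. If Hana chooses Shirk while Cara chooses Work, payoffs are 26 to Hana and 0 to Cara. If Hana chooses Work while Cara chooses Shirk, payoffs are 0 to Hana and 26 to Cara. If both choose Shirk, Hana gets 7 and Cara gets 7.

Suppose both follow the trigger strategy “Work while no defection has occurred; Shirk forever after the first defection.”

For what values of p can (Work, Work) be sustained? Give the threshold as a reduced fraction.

Expected cooperation value is 17 + p·17 + p²·17 + … = 17/(1−p); deviation gives 26 + p·7/(1−p).
17 ≥ 26(1−p) + 7p ⇒ 19p ≥ 9 ⇒ p ≥ 9/19.

9/19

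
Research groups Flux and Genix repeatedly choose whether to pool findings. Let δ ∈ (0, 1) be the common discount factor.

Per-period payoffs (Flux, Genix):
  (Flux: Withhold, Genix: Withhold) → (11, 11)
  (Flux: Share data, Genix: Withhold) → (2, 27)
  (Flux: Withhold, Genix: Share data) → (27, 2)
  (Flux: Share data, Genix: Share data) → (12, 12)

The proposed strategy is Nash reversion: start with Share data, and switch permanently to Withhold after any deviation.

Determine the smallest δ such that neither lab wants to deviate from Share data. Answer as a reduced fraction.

15/16

Under grim trigger the critical discount factor is (T−C)/(T−P) with T = 27, C = 12, P = 11.
δ* = (27−12)/(27−11) = 15/16.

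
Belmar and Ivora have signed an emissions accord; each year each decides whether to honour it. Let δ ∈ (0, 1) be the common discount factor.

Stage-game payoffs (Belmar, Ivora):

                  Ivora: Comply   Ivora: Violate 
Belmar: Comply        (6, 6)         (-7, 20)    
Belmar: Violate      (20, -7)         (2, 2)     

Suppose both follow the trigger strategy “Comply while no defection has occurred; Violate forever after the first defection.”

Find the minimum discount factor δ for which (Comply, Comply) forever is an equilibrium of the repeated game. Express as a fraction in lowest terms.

Cooperation forever yields 6 each period: 6/(1−δ).
Deviating yields 20 once, then 2 forever: 20 + 2δ/(1−δ).
No profitable deviation requires 6/(1−δ) ≥ 20 + 2δ/(1−δ).
Multiplying by (1−δ): 6 ≥ 20(1−δ) + 2δ = 20 − 18δ.
So 18δ ≥ 14, i.e. δ ≥ 14/18 = 7/9.

7/9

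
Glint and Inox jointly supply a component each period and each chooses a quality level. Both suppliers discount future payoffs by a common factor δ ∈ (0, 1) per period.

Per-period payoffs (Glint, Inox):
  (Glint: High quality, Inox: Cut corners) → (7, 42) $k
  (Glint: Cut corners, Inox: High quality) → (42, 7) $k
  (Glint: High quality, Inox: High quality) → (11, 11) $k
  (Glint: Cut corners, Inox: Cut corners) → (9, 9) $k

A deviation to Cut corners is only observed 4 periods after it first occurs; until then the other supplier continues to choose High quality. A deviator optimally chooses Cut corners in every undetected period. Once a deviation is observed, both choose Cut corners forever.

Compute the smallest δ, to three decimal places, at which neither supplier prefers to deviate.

The best deviation is to choose Cut corners for all 4 undetected periods, earning 42 each, then 9 forever once detected.
Deviation value: 42(1−δ^4)/(1−δ) + 9δ^4/(1−δ); cooperation value: 11/(1−δ).
IC: 11 ≥ 42(1−δ^4) + 9δ^4 = 42 − 33δ^4.
So δ^4 ≥ 31/33, giving δ ≥ (31/33)^(1/4) ≈ 0.984.

0.984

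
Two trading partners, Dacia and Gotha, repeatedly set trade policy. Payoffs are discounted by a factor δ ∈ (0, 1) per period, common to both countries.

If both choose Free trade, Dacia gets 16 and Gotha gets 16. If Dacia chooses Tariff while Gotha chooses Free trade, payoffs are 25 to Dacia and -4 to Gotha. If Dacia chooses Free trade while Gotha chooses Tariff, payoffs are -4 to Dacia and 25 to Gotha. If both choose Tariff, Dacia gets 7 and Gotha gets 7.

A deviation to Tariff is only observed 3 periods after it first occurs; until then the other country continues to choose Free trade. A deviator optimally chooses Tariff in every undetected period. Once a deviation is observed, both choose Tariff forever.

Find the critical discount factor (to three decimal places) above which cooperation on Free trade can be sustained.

0.794

A deviator earns 25 for 3 periods, then 7 forever; cooperating earns 16 forever. Multiplying the IC by (1−δ):
16 ≥ 25(1−δ^3) + 7δ^3, so 18·δ^3 ≥ 9 and δ^3 ≥ 1/2.
δ ≥ (1/2)^(1/3) ≈ 0.794.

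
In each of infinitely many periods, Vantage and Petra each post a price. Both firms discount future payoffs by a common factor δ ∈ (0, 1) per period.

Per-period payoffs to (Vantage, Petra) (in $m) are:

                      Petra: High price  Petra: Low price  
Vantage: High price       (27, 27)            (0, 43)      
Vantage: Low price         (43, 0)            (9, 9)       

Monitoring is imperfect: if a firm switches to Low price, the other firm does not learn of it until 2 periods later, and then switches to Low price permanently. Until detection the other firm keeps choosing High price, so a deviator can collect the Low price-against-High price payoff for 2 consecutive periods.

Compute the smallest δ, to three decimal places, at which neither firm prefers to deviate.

0.686

The best deviation is to choose Low price for all 2 undetected periods, earning 43 each, then 9 forever once detected.
Deviation value: 43(1−δ^2)/(1−δ) + 9δ^2/(1−δ); cooperation value: 27/(1−δ).
IC: 27 ≥ 43(1−δ^2) + 9δ^2 = 43 − 34δ^2.
So δ^2 ≥ 16/34 = 8/17, giving δ ≥ (8/17)^(1/2) ≈ 0.686.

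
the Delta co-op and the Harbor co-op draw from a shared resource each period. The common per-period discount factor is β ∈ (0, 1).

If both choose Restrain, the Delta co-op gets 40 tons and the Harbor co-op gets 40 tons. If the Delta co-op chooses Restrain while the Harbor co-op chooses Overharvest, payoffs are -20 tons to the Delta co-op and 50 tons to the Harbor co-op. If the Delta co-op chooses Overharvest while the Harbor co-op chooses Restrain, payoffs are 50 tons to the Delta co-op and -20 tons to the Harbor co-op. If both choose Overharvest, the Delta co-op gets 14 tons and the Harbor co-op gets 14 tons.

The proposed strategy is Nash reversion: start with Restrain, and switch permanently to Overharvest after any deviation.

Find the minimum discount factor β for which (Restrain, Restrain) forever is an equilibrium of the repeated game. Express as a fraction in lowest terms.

40/(1−β) ≥ 50 + 14β/(1−β)
40 ≥ 50 − 36β
β ≥ 10/36 = 5/18.

5/18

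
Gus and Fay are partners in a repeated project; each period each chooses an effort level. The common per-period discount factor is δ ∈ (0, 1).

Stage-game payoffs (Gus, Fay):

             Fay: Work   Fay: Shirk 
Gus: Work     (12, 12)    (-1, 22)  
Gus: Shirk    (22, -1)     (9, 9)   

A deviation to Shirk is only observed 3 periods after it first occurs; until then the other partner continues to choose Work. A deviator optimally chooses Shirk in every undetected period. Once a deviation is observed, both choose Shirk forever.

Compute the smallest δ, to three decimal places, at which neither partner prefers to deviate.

0.916

Deviating for the 3 undetected periods gains 22−12 = 10 per period over cooperation, then loses 12−9 = 3 per period forever once punishment starts.
Gain: 10(1 + δ + … + δ^2); loss: 3·δ^3/(1−δ).
No profitable deviation ⇔ 10(1−δ^3) ≤ 3·δ^3, i.e. δ^3 ≥ 10/(10+3) = 10/13.
Hence δ ≥ (10/13)^(1/3) ≈ 0.916.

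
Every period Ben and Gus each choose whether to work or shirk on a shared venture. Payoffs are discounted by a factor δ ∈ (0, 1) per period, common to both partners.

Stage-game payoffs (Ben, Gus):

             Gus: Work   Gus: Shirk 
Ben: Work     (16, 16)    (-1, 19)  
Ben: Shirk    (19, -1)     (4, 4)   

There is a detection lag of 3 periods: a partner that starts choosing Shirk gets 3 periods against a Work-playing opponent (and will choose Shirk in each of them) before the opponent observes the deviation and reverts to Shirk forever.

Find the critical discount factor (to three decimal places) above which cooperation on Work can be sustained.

0.585

A deviator earns 19 for 3 periods, then 4 forever; cooperating earns 16 forever. Multiplying the IC by (1−δ):
16 ≥ 19(1−δ^3) + 4δ^3, so 15·δ^3 ≥ 3 and δ^3 ≥ 1/5.
δ ≥ (1/5)^(1/3) ≈ 0.585.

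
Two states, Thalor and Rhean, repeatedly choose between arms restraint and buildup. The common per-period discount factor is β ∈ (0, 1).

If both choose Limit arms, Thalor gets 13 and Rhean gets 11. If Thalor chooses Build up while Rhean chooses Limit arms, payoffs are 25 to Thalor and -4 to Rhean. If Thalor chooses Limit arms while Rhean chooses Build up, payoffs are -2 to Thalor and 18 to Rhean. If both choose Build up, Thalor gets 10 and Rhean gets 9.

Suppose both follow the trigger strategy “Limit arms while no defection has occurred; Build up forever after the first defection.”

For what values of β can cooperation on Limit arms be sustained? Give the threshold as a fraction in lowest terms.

For Thalor: deviation gain 25−13 = 12, per-period punishment loss 13−10 = 3. IC gives β ≥ 12/15 = 4/5.
For Rhean: gain 7, loss 2 per period, so β ≥ 7/9.
The tighter constraint is Thalor's, so cooperation needs β ≥ 4/5.

4/5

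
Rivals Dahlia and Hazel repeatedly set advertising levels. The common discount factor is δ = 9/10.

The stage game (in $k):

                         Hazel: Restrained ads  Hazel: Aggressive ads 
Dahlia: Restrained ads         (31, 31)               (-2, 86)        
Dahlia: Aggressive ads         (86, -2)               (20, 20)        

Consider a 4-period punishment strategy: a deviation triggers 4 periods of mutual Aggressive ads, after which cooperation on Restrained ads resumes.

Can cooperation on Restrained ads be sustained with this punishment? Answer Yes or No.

IC: δ+…+δ^4 ≥ (86−31)/(31−20) = 5.
At δ = 9/10: partial sum = 3.0951 < 5.0000. Cooperation not sustainable.

No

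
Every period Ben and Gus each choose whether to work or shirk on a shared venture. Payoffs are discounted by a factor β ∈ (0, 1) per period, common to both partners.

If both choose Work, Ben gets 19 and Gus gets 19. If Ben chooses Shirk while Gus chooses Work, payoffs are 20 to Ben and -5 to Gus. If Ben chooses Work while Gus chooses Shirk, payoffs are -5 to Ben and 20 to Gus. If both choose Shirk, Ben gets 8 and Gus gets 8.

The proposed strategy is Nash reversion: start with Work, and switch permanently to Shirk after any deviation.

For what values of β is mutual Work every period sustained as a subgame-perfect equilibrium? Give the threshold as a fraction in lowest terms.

Under grim trigger the critical discount factor is (T−C)/(T−P) with T = 20, C = 19, P = 8.
β* = (20−19)/(20−8) = 1/12.

1/12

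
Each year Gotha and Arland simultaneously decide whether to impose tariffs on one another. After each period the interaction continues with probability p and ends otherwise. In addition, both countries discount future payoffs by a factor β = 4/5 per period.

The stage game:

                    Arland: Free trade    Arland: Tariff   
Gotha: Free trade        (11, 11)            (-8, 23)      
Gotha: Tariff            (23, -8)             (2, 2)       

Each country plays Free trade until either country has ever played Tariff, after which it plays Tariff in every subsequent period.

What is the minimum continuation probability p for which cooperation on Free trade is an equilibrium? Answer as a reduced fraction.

5/7

With continuation probability p and discount β, the effective per-period discount factor is βp.
Grim-trigger IC: βp ≥ (23−11)/(23−2) = 4/7.
So p ≥ (4/7)/(4/5) = 5/7.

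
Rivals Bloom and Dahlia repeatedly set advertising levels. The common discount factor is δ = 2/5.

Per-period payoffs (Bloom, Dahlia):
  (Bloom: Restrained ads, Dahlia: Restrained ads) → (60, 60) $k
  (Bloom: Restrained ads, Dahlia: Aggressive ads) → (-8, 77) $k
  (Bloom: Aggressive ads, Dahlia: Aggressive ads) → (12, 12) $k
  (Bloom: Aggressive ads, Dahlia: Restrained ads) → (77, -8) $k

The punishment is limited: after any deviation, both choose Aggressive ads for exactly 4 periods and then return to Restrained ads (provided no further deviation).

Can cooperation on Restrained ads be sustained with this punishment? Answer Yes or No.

Yes

A one-shot deviation gives 77 now, then 12 for 4 periods, then back to 60.
Gain from deviating: (77−60) today; loss: (60−12) in each of the next 4 periods.
No-deviation condition: (60−12)(δ+…+δ^4) ≥ 77−60, i.e. δ+…+δ^4 ≥ 17/48.
At δ = 2/5: δ+…+δ^4 = 0.6496 ≥ 0.3542.
So cooperation is sustainable.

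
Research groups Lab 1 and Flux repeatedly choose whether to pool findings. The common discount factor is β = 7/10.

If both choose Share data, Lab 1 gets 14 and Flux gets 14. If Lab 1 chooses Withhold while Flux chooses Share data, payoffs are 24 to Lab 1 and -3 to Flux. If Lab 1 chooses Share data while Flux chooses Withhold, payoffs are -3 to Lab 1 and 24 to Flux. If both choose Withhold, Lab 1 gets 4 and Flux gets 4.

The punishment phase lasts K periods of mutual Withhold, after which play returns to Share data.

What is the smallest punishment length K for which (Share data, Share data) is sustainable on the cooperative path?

IC: β(1−β^K)/(1−β) ≥ (24−14)/(14−4) = 1.
With β = 7/10: need 1 − β^K ≥ 1·(1−7/10)/(7/10), i.e. β^K ≤ 0.5714.
Since (7/10)^1 = 0.7000 and (7/10)^2 = 0.4900, the smallest such K is 2.

2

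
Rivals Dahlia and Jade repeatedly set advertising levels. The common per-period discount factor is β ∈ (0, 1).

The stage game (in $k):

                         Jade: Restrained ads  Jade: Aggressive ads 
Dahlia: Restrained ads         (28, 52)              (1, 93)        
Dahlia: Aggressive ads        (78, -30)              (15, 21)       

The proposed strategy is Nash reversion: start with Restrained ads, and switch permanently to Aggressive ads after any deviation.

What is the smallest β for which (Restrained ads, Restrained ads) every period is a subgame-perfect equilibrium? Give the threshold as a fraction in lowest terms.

For Dahlia: deviation gain 78−28 = 50, per-period punishment loss 28−15 = 13. IC gives β ≥ 50/63.
For Jade: gain 41, loss 31 per period, so β ≥ 41/72.
The tighter constraint is Dahlia's, so cooperation needs β ≥ 50/63.

50/63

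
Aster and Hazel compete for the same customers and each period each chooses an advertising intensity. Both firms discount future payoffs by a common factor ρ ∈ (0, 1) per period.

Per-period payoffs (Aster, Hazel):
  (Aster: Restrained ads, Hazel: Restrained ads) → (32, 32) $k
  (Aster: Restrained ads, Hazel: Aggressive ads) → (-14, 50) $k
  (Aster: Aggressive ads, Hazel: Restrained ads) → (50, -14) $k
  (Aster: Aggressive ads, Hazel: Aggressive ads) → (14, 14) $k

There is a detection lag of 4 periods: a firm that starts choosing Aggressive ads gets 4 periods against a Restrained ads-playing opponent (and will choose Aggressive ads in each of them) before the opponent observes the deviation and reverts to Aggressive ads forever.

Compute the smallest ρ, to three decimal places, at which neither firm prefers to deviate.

The best deviation is to choose Aggressive ads for all 4 undetected periods, earning 50 each, then 14 forever once detected.
Deviation value: 50(1−ρ^4)/(1−ρ) + 14ρ^4/(1−ρ); cooperation value: 32/(1−ρ).
IC: 32 ≥ 50(1−ρ^4) + 14ρ^4 = 50 − 36ρ^4.
So ρ^4 ≥ 18/36 = 1/2, giving ρ ≥ (1/2)^(1/4) ≈ 0.841.

0.841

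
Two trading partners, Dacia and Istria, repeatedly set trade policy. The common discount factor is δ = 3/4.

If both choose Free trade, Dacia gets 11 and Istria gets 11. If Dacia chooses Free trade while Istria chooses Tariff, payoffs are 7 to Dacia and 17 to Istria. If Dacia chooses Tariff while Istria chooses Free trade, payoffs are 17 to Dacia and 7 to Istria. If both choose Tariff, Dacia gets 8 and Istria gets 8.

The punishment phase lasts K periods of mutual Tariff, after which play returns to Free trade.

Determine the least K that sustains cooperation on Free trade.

4

No profitable deviation requires (11−8)(δ+…+δ^K) ≥ 17−11, i.e. δ+…+δ^K ≥ 2 ≈ 2.0000.
With δ = 3/4, the partial sums are K=1: 0.7500, K=2: 1.3125, K=3: 1.7344, K=4: 2.0508.
K = 4 is the first length at which the sum reaches 2.0000.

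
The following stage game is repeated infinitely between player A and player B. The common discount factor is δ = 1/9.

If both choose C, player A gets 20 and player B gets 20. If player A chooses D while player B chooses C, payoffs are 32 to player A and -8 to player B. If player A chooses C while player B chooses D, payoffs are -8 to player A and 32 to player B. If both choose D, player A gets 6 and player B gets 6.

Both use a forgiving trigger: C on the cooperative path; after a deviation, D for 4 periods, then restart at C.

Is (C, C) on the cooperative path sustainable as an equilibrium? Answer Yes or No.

IC: δ+…+δ^4 ≥ (32−20)/(20−6) = 6/7.
At δ = 1/9: partial sum = 0.1250 < 0.8571. Cooperation not sustainable.

No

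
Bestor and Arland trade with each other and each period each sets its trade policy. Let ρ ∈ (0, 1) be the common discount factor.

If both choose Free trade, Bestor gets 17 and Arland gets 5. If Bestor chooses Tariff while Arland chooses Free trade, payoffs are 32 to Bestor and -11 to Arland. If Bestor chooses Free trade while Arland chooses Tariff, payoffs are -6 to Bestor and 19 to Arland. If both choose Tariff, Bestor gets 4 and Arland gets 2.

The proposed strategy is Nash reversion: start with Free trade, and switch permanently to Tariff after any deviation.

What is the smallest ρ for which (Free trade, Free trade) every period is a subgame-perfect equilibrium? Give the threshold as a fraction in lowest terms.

Bestor's threshold: (32−17)/(32−4) = 15/28.
Arland's threshold: (19−5)/(19−2) = 14/17.
15/28 < 14/17, so Arland binds and ρ* = 14/17.

14/17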